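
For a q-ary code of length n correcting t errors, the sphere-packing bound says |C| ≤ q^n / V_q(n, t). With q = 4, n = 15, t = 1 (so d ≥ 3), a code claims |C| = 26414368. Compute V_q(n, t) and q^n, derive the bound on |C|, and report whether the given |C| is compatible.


V_q(n, t) = 46, q^n = 1073741824, Hamming bound = 23342213, |C| = 26414368 > bound (violated).

Step 1: Compute V_q(n, t) = Σ_{j=0}^1 C(n, j) (q−1)^j.
  j = 0: C(15,0)·(3)^0 = 1·1 = 1.
  j = 1: C(15,1)·(3)^1 = 15·3 = 45.
  V_q(n, t) = 1 + 45 = 46.
Step 2: q^n = 4^15 = 1073741824.
Step 3: Hamming bound ⌊q^n / V_q(n,t)⌋ = ⌊1073741824/46⌋ = 23342213.
Step 4: Compare |C| = 26414368 to 23342213: violated.
The claimed |C| lies above the Hamming bound, so no 4-ary code of length 15 with d ≥ 3 can have 26414368 codewords.


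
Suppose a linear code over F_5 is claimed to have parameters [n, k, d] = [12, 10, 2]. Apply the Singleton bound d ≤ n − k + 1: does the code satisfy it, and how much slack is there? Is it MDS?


Singleton RHS = n − k + 1 = 3, slack = 1, bound satisfied, not MDS.

Singleton bound: d ≤ n − k + 1.
Here n = 12, k = 10, so n − k + 1 = 3.
Given d = 2, check d ≤ 3: YES.
Slack = (n − k + 1) − d = 1.
The code is NOT MDS (slack = 1 > 0).
Description: the claimed parameters are [12, 10, 2]_5; such a code would be non-MDS.


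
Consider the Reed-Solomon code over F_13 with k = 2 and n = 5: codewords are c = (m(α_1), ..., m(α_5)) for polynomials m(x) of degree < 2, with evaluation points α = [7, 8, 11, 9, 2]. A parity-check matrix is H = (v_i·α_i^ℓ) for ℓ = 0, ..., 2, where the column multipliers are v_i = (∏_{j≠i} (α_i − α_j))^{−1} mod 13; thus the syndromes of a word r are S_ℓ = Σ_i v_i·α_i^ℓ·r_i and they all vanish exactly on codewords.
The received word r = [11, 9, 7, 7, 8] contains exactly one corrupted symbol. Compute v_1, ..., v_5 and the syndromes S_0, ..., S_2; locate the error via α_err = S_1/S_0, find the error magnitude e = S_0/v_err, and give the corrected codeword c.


S = (7, 12, 2), error at position 3, error magnitude e = 4, c = [11, 9, 3, 7, 8].

Step 1: column multipliers v_i = (∏_{j≠i}(α_i − α_j))^{−1} mod 13.
  i = 1 (α = 7): (7−8)(7−11)(7−9)(7−2) = (−1)·(−4)·(−2)·5 = −40 ≡ 12, so v_1 = 12^{−1} = 12 (mod 13).
  i = 2 (α = 8): (8−7)(8−11)(8−9)(8−2) = 1·(−3)·(−1)·6 = 18 ≡ 5, so v_2 = 5^{−1} = 8 (mod 13).
  i = 3 (α = 11): (11−7)(11−8)(11−9)(11−2) = 4·3·2·9 = 216 ≡ 8, so v_3 = 8^{−1} = 5 (mod 13).
  i = 4 (α = 9): (9−7)(9−8)(9−11)(9−2) = 2·1·(−2)·7 = −28 ≡ 11, so v_4 = 11^{−1} = 6 (mod 13).
  i = 5 (α = 2): (2−7)(2−8)(2−11)(2−9) = (−5)·(−6)·(−9)·(−7) = 1890 ≡ 5, so v_5 = 5^{−1} = 8 (mod 13).
  v = [12, 8, 5, 6, 8].
Step 2: syndromes of r = [11, 9, 7, 7, 8] (all sums mod 13).
  S_0 = Σ v_i r_i = 12·11 + 8·9 + 5·7 + 6·7 + 8·8 = 345 ≡ 7.
  S_1 = Σ v_i α_i r_i = 12·7·11 + 8·8·9 + 5·11·7 + 6·9·7 + 8·2·8 = 2391 ≡ 12.
  α_i^2 mod 13 = [10, 12, 4, 3, 4].
  S_2 = Σ v_i α_i^2 r_i = 12·10·11 + 8·12·9 + 5·4·7 + 6·3·7 + 8·4·8 = 2706 ≡ 2.
  S = (7, 12, 2) ≠ 0, so r is not a codeword (an error is present).
Step 3: locate the error. For a single error e at position i, S_ℓ = v_i·e·α_i^ℓ, so α_err = S_1/S_0.
  S_0^{−1} = 7^{−1} = 2 (mod 13), so α_err = 12·2 = 24 ≡ 11 = α_3. Error position i = 3.
  Consistency check: S_2/S_1 = 2·12 = 24 ≡ 11 = α_err ✓ (single-error assumption holds).
Step 4: error magnitude e = S_0/v_3 = S_0·∏_{j≠3}(α_3 − α_j) = 7·8 = 56 ≡ 4 (mod 13).
Step 5: correct position 3: c_3 = r_3 − e = 7 − 4 ≡ 3 (mod 13). Hence c = [11, 9, 3, 7, 8].
  Check: interpolating c through the α_i gives m(x) = 12 + 11·x (degree < 2) with m(α_i) = c_i for every i, so c is indeed a codeword.


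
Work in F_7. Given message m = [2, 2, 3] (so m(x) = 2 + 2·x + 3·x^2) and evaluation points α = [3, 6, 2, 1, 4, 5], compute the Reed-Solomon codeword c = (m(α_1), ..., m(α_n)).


c = [0, 3, 4, 0, 2, 3]

Message polynomial: m(x) = 2 + 2·x + 3·x^2 (mod 7).
For each evaluation point α_i, compute m(α_i) mod 7:
  α_1 = 3: Horner steps 3 → 4 → 0, so m(3) = 0.
  α_2 = 6: Horner steps 3 → 6 → 3, so m(6) = 3.
  α_3 = 2: Horner steps 3 → 1 → 4, so m(2) = 4.
  α_4 = 1: Horner steps 3 → 5 → 0, so m(1) = 0.
  α_5 = 4: Horner steps 3 → 0 → 2, so m(4) = 2.
  α_6 = 5: Horner steps 3 → 3 → 3, so m(5) = 3.
Codeword c = [0, 3, 4, 0, 2, 3] ∈ F_7^6.


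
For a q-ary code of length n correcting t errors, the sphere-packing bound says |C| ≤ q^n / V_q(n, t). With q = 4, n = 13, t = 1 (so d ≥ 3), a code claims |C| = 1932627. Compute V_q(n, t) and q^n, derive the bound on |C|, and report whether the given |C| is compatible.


V_q(n, t) = 40, q^n = 67108864, Hamming bound = 1677721, |C| = 1932627 > bound (violated).

Step 1: Compute V_q(n, t) = Σ_{j=0}^1 C(n, j) (q−1)^j.
  j = 0: C(13,0)·(3)^0 = 1·1 = 1.
  j = 1: C(13,1)·(3)^1 = 13·3 = 39.
  V_q(n, t) = 1 + 39 = 40.
Step 2: q^n = 4^13 = 67108864.
Step 3: Hamming bound ⌊q^n / V_q(n,t)⌋ = ⌊67108864/40⌋ = 1677721.
Step 4: Compare |C| = 1932627 to 1677721: violated.
The claimed |C| lies above the Hamming bound, so no 4-ary code of length 13 with d ≥ 3 can have 1932627 codewords.


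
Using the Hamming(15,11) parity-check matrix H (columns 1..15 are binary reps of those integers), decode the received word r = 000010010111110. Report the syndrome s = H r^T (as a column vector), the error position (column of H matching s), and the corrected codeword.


s = (0, 0, 1, 1)^T, error position = 3, corrected codeword c = 001010010111110

Compute s = H r^T mod 2 one row at a time:
  s_1 = 1 + 0 + 1 + 1 + 1 + 1 + 1 + 0 = 6 ≡ 0 (mod 2).
  s_2 = 0 + 1 + 0 + 0 + 1 + 1 + 1 + 0 = 4 ≡ 0 (mod 2).
  s_3 = 0 + 0 + 0 + 0 + 1 + 1 + 1 + 0 = 3 ≡ 1 (mod 2).
  s_4 = 0 + 0 + 1 + 0 + 0 + 1 + 1 + 0 = 3 ≡ 1 (mod 2).
s = (0, 0, 1, 1)^T — this equals column 3 of H (binary 0011), so error is at position 3.
Correct: flip bit 3 of r = 000010010111110 to get c = 001010010111110.


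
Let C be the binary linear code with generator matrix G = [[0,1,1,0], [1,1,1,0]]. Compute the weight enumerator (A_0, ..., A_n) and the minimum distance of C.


Weight distribution: A_0 = 1, A_1 = 1, A_2 = 1, A_3 = 1. Minimum distance d = 1.

Enumerate all 2^2 = 4 messages m ∈ F_2^2.
For each, compute codeword c = mG in F_2^4, then tally its weight.
  m = 00 → c = 0000, weight = 0.
  m = 10 → c = 0110, weight = 2.
  m = 01 → c = 1110, weight = 3.
  m = 11 → c = 1000, weight = 1.
Tally weights:
  weight 0: 1 codewords.
  weight 1: 1 codewords.
  weight 2: 1 codewords.
  weight 3: 1 codewords.
Minimum distance d = smallest w > 0 with A_w > 0 = 1.
Sanity: Σ A_w = 4 = 2^2 = 4 ✓.


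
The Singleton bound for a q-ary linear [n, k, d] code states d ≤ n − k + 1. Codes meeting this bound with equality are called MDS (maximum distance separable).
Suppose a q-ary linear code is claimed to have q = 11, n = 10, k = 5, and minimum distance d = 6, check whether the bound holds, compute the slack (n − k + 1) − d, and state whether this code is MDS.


Singleton RHS = n − k + 1 = 6, slack = 0, bound satisfied, MDS.

Singleton bound: d ≤ n − k + 1.
Here n = 10, k = 5, so n − k + 1 = 6.
Given d = 6, check d ≤ 6: YES.
Slack = (n − k + 1) − d = 0.
The code is MDS (slack = 0).
Description: the claimed parameters are [10, 5, 6]_11; such a code would be MDS (meets Singleton bound).


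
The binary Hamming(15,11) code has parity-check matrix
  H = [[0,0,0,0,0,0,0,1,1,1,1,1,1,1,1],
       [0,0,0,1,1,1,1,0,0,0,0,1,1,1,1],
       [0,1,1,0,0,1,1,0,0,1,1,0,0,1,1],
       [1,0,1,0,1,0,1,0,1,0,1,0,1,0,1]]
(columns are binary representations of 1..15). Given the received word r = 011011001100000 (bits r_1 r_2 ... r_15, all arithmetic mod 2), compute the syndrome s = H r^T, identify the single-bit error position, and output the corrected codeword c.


s = (0, 0, 0, 1)^T, error position = 1, corrected codeword c = 111011001100000

Compute s = H r^T mod 2 one row at a time:
  s_1 = 0 + 1 + 1 + 0 + 0 + 0 + 0 + 0 = 2 ≡ 0 (mod 2).
  s_2 = 0 + 1 + 1 + 0 + 0 + 0 + 0 + 0 = 2 ≡ 0 (mod 2).
  s_3 = 1 + 1 + 1 + 0 + 1 + 0 + 0 + 0 = 4 ≡ 0 (mod 2).
  s_4 = 0 + 1 + 1 + 0 + 1 + 0 + 0 + 0 = 3 ≡ 1 (mod 2).
s = (0, 0, 0, 1)^T — this equals column 1 of H (binary 0001), so error is at position 1.
Correct: flip bit 1 of r = 011011001100000 to get c = 111011001100000.


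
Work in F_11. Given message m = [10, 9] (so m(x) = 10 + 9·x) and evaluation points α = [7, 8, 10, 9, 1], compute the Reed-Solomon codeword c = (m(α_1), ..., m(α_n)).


c = [7, 5, 1, 3, 8]

Message polynomial: m(x) = 10 + 9·x (mod 11).
For each evaluation point α_i, compute m(α_i) mod 11:
  α_1 = 7: Horner steps 9 → 7, so m(7) = 7.
  α_2 = 8: Horner steps 9 → 5, so m(8) = 5.
  α_3 = 10: Horner steps 9 → 1, so m(10) = 1.
  α_4 = 9: Horner steps 9 → 3, so m(9) = 3.
  α_5 = 1: Horner steps 9 → 8, so m(1) = 8.
Codeword c = [7, 5, 1, 3, 8] ∈ F_11^5.


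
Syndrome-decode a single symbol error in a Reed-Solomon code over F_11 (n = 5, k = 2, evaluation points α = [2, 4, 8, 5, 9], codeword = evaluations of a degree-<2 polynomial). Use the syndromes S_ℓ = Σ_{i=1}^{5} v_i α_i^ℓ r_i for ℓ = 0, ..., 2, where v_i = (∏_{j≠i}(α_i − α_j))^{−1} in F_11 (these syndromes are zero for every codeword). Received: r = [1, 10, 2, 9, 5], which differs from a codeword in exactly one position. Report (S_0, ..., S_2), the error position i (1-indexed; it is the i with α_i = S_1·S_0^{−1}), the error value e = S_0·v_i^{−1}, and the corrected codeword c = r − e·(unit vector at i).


S = (8, 9, 6), error at position 3, error magnitude e = 7, c = [1, 10, 6, 9, 5].

Step 1: column multipliers v_i = (∏_{j≠i}(α_i − α_j))^{−1} mod 11.
  i = 1 (α = 2): (2−4)(2−8)(2−5)(2−9) = (−2)·(−6)·(−3)·(−7) = 252 ≡ 10, so v_1 = 10^{−1} = 10 (mod 11).
  i = 2 (α = 4): (4−2)(4−8)(4−5)(4−9) = 2·(−4)·(−1)·(−5) = −40 ≡ 4, so v_2 = 4^{−1} = 3 (mod 11).
  i = 3 (α = 8): (8−2)(8−4)(8−5)(8−9) = 6·4·3·(−1) = −72 ≡ 5, so v_3 = 5^{−1} = 9 (mod 11).
  i = 4 (α = 5): (5−2)(5−4)(5−8)(5−9) = 3·1·(−3)·(−4) = 36 ≡ 3, so v_4 = 3^{−1} = 4 (mod 11).
  i = 5 (α = 9): (9−2)(9−4)(9−8)(9−5) = 7·5·1·4 = 140 ≡ 8, so v_5 = 8^{−1} = 7 (mod 11).
  v = [10, 3, 9, 4, 7].
Step 2: syndromes of r = [1, 10, 2, 9, 5] (all sums mod 11).
  S_0 = Σ v_i r_i = 10·1 + 3·10 + 9·2 + 4·9 + 7·5 = 129 ≡ 8.
  S_1 = Σ v_i α_i r_i = 10·2·1 + 3·4·10 + 9·8·2 + 4·5·9 + 7·9·5 = 779 ≡ 9.
  α_i^2 mod 11 = [4, 5, 9, 3, 4].
  S_2 = Σ v_i α_i^2 r_i = 10·4·1 + 3·5·10 + 9·9·2 + 4·3·9 + 7·4·5 = 600 ≡ 6.
  S = (8, 9, 6) ≠ 0, so r is not a codeword (an error is present).
Step 3: locate the error. For a single error e at position i, S_ℓ = v_i·e·α_i^ℓ, so α_err = S_1/S_0.
  S_0^{−1} = 8^{−1} = 7 (mod 11), so α_err = 9·7 = 63 ≡ 8 = α_3. Error position i = 3.
  Consistency check: S_2/S_1 = 6·5 = 30 ≡ 8 = α_err ✓ (single-error assumption holds).
Step 4: error magnitude e = S_0/v_3 = S_0·∏_{j≠3}(α_3 − α_j) = 8·5 = 40 ≡ 7 (mod 11).
Step 5: correct position 3: c_3 = r_3 − e = 2 − 7 ≡ 6 (mod 11). Hence c = [1, 10, 6, 9, 5].
  Check: interpolating c through the α_i gives m(x) = 3 + 10·x (degree < 2) with m(α_i) = c_i for every i, so c is indeed a codeword.


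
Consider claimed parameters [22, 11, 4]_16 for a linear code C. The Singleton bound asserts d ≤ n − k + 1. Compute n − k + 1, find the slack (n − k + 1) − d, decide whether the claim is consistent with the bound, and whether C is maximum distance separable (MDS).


Singleton RHS = n − k + 1 = 12, slack = 8, bound satisfied, not MDS.

Singleton bound: d ≤ n − k + 1.
Here n = 22, k = 11, so n − k + 1 = 12.
Given d = 4, check d ≤ 12: YES.
Slack = (n − k + 1) − d = 8.
The code is NOT MDS (slack = 8 > 0).
Description: the claimed parameters are [22, 11, 4]_16; such a code would be non-MDS.


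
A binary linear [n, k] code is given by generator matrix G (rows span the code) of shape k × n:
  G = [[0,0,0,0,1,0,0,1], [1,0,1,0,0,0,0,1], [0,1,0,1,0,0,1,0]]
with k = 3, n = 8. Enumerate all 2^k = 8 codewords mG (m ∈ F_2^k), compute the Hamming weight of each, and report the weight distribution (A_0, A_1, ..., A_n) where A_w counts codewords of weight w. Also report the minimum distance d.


Weight distribution: A_0 = 1, A_2 = 1, A_3 = 3, A_5 = 1, A_6 = 2. Minimum distance d = 2.

Enumerate all 2^3 = 8 messages m ∈ F_2^3.
For each, compute codeword c = mG in F_2^8, then tally its weight.
  m = 000 → c = 00000000, weight = 0.
  m = 100 → c = 00001001, weight = 2.
  m = 010 → c = 10100001, weight = 3.
  m = 110 → c = 10101000, weight = 3.
  m = 001 → c = 01010010, weight = 3.
  m = 101 → c = 01011011, weight = 5.
  m = 011 → c = 11110011, weight = 6.
  m = 111 → c = 11111010, weight = 6.
Tally weights:
  weight 0: 1 codewords.
  weight 2: 1 codewords.
  weight 3: 3 codewords.
  weight 5: 1 codewords.
  weight 6: 2 codewords.
Minimum distance d = smallest w > 0 with A_w > 0 = 2.
Sanity: Σ A_w = 8 = 2^3 = 8 ✓.


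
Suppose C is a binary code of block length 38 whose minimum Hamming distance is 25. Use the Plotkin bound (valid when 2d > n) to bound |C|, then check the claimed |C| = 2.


Plotkin bound M ≤ 4; given |C| = 2 ≤ bound (satisfied).

Check applicability: 2d = 50, n = 38.
2d − n = 12 > 0, so Plotkin applies.
Compute d/(2d−n) = 25/12 ≈ 2.0833.
⌊d/(2d−n)⌋ = 2.
Plotkin bound: M ≤ 2·2 = 4.
Given |C| = 2, check: satisfied.
This |C| is below the Plotkin bound.


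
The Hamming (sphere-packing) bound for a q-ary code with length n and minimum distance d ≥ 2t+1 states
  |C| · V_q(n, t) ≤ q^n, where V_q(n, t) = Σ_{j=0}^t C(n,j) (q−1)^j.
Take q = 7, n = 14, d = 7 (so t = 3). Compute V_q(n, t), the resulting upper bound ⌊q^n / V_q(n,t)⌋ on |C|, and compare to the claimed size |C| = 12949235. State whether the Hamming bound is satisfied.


V_q(n, t) = 81985, q^n = 678223072849, Hamming bound = 8272526, |C| = 12949235 > bound (violated).

Step 1: Compute V_q(n, t) = Σ_{j=0}^3 C(n, j) (q−1)^j.
  j = 0: C(14,0)·(6)^0 = 1·1 = 1.
  j = 1: C(14,1)·(6)^1 = 14·6 = 84.
  j = 2: C(14,2)·(6)^2 = 91·36 = 3276.
  j = 3: C(14,3)·(6)^3 = 364·216 = 78624.
  V_q(n, t) = 1 + 84 + 3276 + 78624 = 81985.
Step 2: q^n = 7^14 = 678223072849.
Step 3: Hamming bound ⌊q^n / V_q(n,t)⌋ = ⌊678223072849/81985⌋ = 8272526.
Step 4: Compare |C| = 12949235 to 8272526: violated.
The claimed |C| lies above the Hamming bound, so no 7-ary code of length 14 with d ≥ 7 can have 12949235 codewords.


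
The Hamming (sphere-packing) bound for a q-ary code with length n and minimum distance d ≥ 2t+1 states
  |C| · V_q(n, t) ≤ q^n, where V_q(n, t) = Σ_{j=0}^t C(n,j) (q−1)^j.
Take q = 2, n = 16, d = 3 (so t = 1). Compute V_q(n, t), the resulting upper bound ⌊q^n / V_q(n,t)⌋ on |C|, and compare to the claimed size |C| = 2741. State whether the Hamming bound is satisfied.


V_q(n, t) = 17, q^n = 65536, Hamming bound = 3855, |C| = 2741 ≤ bound (satisfied).

Step 1: Compute V_q(n, t) = Σ_{j=0}^1 C(n, j) (q−1)^j.
  j = 0: C(16,0)·(1)^0 = 1·1 = 1.
  j = 1: C(16,1)·(1)^1 = 16·1 = 16.
  V_q(n, t) = 1 + 16 = 17.
Step 2: q^n = 2^16 = 65536.
Step 3: Hamming bound ⌊q^n / V_q(n,t)⌋ = ⌊65536/17⌋ = 3855.
Step 4: Compare |C| = 2741 to 3855: satisfied.
The claimed |C| lies below the Hamming bound.


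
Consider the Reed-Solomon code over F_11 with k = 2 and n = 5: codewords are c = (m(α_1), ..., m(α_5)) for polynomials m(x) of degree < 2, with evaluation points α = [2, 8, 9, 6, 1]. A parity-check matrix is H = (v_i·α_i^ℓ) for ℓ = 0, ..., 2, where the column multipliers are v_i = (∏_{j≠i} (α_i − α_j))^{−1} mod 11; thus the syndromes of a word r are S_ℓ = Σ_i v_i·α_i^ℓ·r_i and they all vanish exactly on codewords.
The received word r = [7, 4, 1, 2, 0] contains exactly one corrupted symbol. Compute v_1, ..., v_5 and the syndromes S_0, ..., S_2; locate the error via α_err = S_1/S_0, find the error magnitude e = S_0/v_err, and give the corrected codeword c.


S = (8, 9, 6), error at position 2, error magnitude e = 10, c = [7, 5, 1, 2, 0].

Step 1: column multipliers v_i = (∏_{j≠i}(α_i − α_j))^{−1} mod 11.
  i = 1 (α = 2): (2−8)(2−9)(2−6)(2−1) = (−6)·(−7)·(−4)·1 = −168 ≡ 8, so v_1 = 8^{−1} = 7 (mod 11).
  i = 2 (α = 8): (8−2)(8−9)(8−6)(8−1) = 6·(−1)·2·7 = −84 ≡ 4, so v_2 = 4^{−1} = 3 (mod 11).
  i = 3 (α = 9): (9−2)(9−8)(9−6)(9−1) = 7·1·3·8 = 168 ≡ 3, so v_3 = 3^{−1} = 4 (mod 11).
  i = 4 (α = 6): (6−2)(6−8)(6−9)(6−1) = 4·(−2)·(−3)·5 = 120 ≡ 10, so v_4 = 10^{−1} = 10 (mod 11).
  i = 5 (α = 1): (1−2)(1−8)(1−9)(1−6) = (−1)·(−7)·(−8)·(−5) = 280 ≡ 5, so v_5 = 5^{−1} = 9 (mod 11).
  v = [7, 3, 4, 10, 9].
Step 2: syndromes of r = [7, 4, 1, 2, 0] (all sums mod 11).
  S_0 = Σ v_i r_i = 7·7 + 3·4 + 4·1 + 10·2 + 9·0 = 85 ≡ 8.
  S_1 = Σ v_i α_i r_i = 7·2·7 + 3·8·4 + 4·9·1 + 10·6·2 + 9·1·0 = 350 ≡ 9.
  α_i^2 mod 11 = [4, 9, 4, 3, 1].
  S_2 = Σ v_i α_i^2 r_i = 7·4·7 + 3·9·4 + 4·4·1 + 10·3·2 + 9·1·0 = 380 ≡ 6.
  S = (8, 9, 6) ≠ 0, so r is not a codeword (an error is present).
Step 3: locate the error. For a single error e at position i, S_ℓ = v_i·e·α_i^ℓ, so α_err = S_1/S_0.
  S_0^{−1} = 8^{−1} = 7 (mod 11), so α_err = 9·7 = 63 ≡ 8 = α_2. Error position i = 2.
  Consistency check: S_2/S_1 = 6·5 = 30 ≡ 8 = α_err ✓ (single-error assumption holds).
Step 4: error magnitude e = S_0/v_2 = S_0·∏_{j≠2}(α_2 − α_j) = 8·4 = 32 ≡ 10 (mod 11).
Step 5: correct position 2: c_2 = r_2 − e = 4 − 10 ≡ 5 (mod 11). Hence c = [7, 5, 1, 2, 0].
  Check: interpolating c through the α_i gives m(x) = 4 + 7·x (degree < 2) with m(α_i) = c_i for every i, so c is indeed a codeword.


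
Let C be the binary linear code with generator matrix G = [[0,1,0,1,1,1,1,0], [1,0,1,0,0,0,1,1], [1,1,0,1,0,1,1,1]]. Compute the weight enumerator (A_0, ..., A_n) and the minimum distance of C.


Weight distribution: A_0 = 1, A_3 = 2, A_4 = 2, A_5 = 1, A_6 = 1, A_7 = 1. Minimum distance d = 3.

Enumerate all 2^3 = 8 messages m ∈ F_2^3.
For each, compute codeword c = mG in F_2^8, then tally its weight.
  m = 000 → c = 00000000, weight = 0.
  m = 100 → c = 01011110, weight = 5.
  m = 010 → c = 10100011, weight = 4.
  m = 110 → c = 11111101, weight = 7.
  m = 001 → c = 11010111, weight = 6.
  m = 101 → c = 10001001, weight = 3.
  m = 011 → c = 01110100, weight = 4.
  m = 111 → c = 00101010, weight = 3.
Tally weights:
  weight 0: 1 codewords.
  weight 3: 2 codewords.
  weight 4: 2 codewords.
  weight 5: 1 codewords.
  weight 6: 1 codewords.
  weight 7: 1 codewords.
Minimum distance d = smallest w > 0 with A_w > 0 = 3.
Sanity: Σ A_w = 8 = 2^3 = 8 ✓.


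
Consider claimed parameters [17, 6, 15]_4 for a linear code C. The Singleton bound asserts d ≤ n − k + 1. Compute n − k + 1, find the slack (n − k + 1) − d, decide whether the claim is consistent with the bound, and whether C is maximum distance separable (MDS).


Singleton RHS = n − k + 1 = 12, slack = -3, bound violated (no such code; not MDS).

Singleton bound: d ≤ n − k + 1.
Here n = 17, k = 6, so n − k + 1 = 12.
Given d = 15, check d ≤ 12: NO.
Slack = (n − k + 1) − d = -3.
The slack is negative: d = 15 exceeds n − k + 1 = 12 by 3, so the Singleton bound is violated and no linear [17, 6, 15]_4 code can exist. In particular it is not MDS (MDS requires d = n − k + 1 exactly).
Description: the claimed parameters are [17, 6, 15]_4; such a code would be impossible (violates the Singleton bound).


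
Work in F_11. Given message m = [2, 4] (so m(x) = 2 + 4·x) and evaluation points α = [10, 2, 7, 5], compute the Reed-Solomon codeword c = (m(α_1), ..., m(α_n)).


c = [9, 10, 8, 0]

Message polynomial: m(x) = 2 + 4·x (mod 11).
For each evaluation point α_i, compute m(α_i) mod 11:
  α_1 = 10: Horner steps 4 → 9, so m(10) = 9.
  α_2 = 2: Horner steps 4 → 10, so m(2) = 10.
  α_3 = 7: Horner steps 4 → 8, so m(7) = 8.
  α_4 = 5: Horner steps 4 → 0, so m(5) = 0.
Codeword c = [9, 10, 8, 0] ∈ F_11^4.


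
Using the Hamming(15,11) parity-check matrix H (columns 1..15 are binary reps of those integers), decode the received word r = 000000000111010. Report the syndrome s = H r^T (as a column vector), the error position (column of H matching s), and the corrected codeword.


s = (0, 0, 1, 1)^T, error position = 3, corrected codeword c = 001000000111010

Compute s = H r^T mod 2 one row at a time:
  s_1 = 0 + 0 + 1 + 1 + 1 + 0 + 1 + 0 = 4 ≡ 0 (mod 2).
  s_2 = 0 + 0 + 0 + 0 + 1 + 0 + 1 + 0 = 2 ≡ 0 (mod 2).
  s_3 = 0 + 0 + 0 + 0 + 1 + 1 + 1 + 0 = 3 ≡ 1 (mod 2).
  s_4 = 0 + 0 + 0 + 0 + 0 + 1 + 0 + 0 = 1 ≡ 1 (mod 2).
s = (0, 0, 1, 1)^T — this equals column 3 of H (binary 0011), so error is at position 3.
Correct: flip bit 3 of r = 000000000111010 to get c = 001000000111010.


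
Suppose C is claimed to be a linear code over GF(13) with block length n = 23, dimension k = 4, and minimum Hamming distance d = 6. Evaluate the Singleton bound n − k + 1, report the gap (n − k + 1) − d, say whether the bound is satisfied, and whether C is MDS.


Singleton RHS = n − k + 1 = 20, slack = 14, bound satisfied, not MDS.

Singleton bound: d ≤ n − k + 1.
Here n = 23, k = 4, so n − k + 1 = 20.
Given d = 6, check d ≤ 20: YES.
Slack = (n − k + 1) − d = 14.
The code is NOT MDS (slack = 14 > 0).
Description: the claimed parameters are [23, 4, 6]_13; such a code would be non-MDS.


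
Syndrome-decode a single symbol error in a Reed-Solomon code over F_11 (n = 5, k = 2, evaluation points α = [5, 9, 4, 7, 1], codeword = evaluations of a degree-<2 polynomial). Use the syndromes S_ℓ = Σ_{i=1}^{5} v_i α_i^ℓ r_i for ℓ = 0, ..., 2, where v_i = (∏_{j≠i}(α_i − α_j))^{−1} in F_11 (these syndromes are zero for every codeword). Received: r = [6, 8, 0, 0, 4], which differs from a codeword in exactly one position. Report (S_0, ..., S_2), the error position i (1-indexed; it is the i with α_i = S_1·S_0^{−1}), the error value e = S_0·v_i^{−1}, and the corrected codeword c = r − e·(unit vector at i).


S = (3, 10, 4), error at position 4, error magnitude e = 4, c = [6, 8, 0, 7, 4].

Step 1: column multipliers v_i = (∏_{j≠i}(α_i − α_j))^{−1} mod 11.
  i = 1 (α = 5): (5−9)(5−4)(5−7)(5−1) = (−4)·1·(−2)·4 = 32 ≡ 10, so v_1 = 10^{−1} = 10 (mod 11).
  i = 2 (α = 9): (9−5)(9−4)(9−7)(9−1) = 4·5·2·8 = 320 ≡ 1, so v_2 = 1^{−1} = 1 (mod 11).
  i = 3 (α = 4): (4−5)(4−9)(4−7)(4−1) = (−1)·(−5)·(−3)·3 = −45 ≡ 10, so v_3 = 10^{−1} = 10 (mod 11).
  i = 4 (α = 7): (7−5)(7−9)(7−4)(7−1) = 2·(−2)·3·6 = −72 ≡ 5, so v_4 = 5^{−1} = 9 (mod 11).
  i = 5 (α = 1): (1−5)(1−9)(1−4)(1−7) = (−4)·(−8)·(−3)·(−6) = 576 ≡ 4, so v_5 = 4^{−1} = 3 (mod 11).
  v = [10, 1, 10, 9, 3].
Step 2: syndromes of r = [6, 8, 0, 0, 4] (all sums mod 11).
  S_0 = Σ v_i r_i = 10·6 + 1·8 + 10·0 + 9·0 + 3·4 = 80 ≡ 3.
  S_1 = Σ v_i α_i r_i = 10·5·6 + 1·9·8 + 10·4·0 + 9·7·0 + 3·1·4 = 384 ≡ 10.
  α_i^2 mod 11 = [3, 4, 5, 5, 1].
  S_2 = Σ v_i α_i^2 r_i = 10·3·6 + 1·4·8 + 10·5·0 + 9·5·0 + 3·1·4 = 224 ≡ 4.
  S = (3, 10, 4) ≠ 0, so r is not a codeword (an error is present).
Step 3: locate the error. For a single error e at position i, S_ℓ = v_i·e·α_i^ℓ, so α_err = S_1/S_0.
  S_0^{−1} = 3^{−1} = 4 (mod 11), so α_err = 10·4 = 40 ≡ 7 = α_4. Error position i = 4.
  Consistency check: S_2/S_1 = 4·10 = 40 ≡ 7 = α_err ✓ (single-error assumption holds).
Step 4: error magnitude e = S_0/v_4 = S_0·∏_{j≠4}(α_4 − α_j) = 3·5 = 15 ≡ 4 (mod 11).
Step 5: correct position 4: c_4 = r_4 − e = 0 − 4 ≡ 7 (mod 11). Hence c = [6, 8, 0, 7, 4].
  Check: interpolating c through the α_i gives m(x) = 9 + 6·x (degree < 2) with m(α_i) = c_i for every i, so c is indeed a codeword.


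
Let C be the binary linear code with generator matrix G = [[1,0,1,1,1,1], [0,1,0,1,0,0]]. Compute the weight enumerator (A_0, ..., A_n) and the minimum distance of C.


Weight distribution: A_0 = 1, A_2 = 1, A_5 = 2. Minimum distance d = 2.

Enumerate all 2^2 = 4 messages m ∈ F_2^2.
For each, compute codeword c = mG in F_2^6, then tally its weight.
  m = 00 → c = 000000, weight = 0.
  m = 10 → c = 101111, weight = 5.
  m = 01 → c = 010100, weight = 2.
  m = 11 → c = 111011, weight = 5.
Tally weights:
  weight 0: 1 codewords.
  weight 2: 1 codewords.
  weight 5: 2 codewords.
Minimum distance d = smallest w > 0 with A_w > 0 = 2.
Sanity: Σ A_w = 4 = 2^2 = 4 ✓.


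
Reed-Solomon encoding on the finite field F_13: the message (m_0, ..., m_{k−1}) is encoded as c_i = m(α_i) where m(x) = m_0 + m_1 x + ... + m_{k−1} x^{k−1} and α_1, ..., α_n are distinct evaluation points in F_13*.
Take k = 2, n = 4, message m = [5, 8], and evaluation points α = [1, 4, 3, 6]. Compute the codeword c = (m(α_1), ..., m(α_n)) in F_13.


c = [0, 11, 3, 1]

Message polynomial: m(x) = 5 + 8·x (mod 13).
For each evaluation point α_i, compute m(α_i) mod 13:
  α_1 = 1: Horner steps 8 → 0, so m(1) = 0.
  α_2 = 4: Horner steps 8 → 11, so m(4) = 11.
  α_3 = 3: Horner steps 8 → 3, so m(3) = 3.
  α_4 = 6: Horner steps 8 → 1, so m(6) = 1.
Codeword c = [0, 11, 3, 1] ∈ F_13^4.


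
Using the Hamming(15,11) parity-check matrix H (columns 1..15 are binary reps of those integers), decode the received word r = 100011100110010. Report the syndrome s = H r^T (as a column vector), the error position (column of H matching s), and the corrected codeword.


s = (1, 0, 1, 0)^T, error position = 10, corrected codeword c = 100011100010010

Compute s = H r^T mod 2 one row at a time:
  s_1 = 0 + 0 + 1 + 1 + 0 + 0 + 1 + 0 = 3 ≡ 1 (mod 2).
  s_2 = 0 + 1 + 1 + 1 + 0 + 0 + 1 + 0 = 4 ≡ 0 (mod 2).
  s_3 = 0 + 0 + 1 + 1 + 1 + 1 + 1 + 0 = 5 ≡ 1 (mod 2).
  s_4 = 1 + 0 + 1 + 1 + 0 + 1 + 0 + 0 = 4 ≡ 0 (mod 2).
s = (1, 0, 1, 0)^T — this equals column 10 of H (binary 1010), so error is at position 10.
Correct: flip bit 10 of r = 100011100110010 to get c = 100011100010010.


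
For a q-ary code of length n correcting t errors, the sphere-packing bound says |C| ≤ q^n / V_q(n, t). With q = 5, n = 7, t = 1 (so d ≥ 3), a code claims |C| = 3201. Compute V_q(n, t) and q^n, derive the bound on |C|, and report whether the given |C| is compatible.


V_q(n, t) = 29, q^n = 78125, Hamming bound = 2693, |C| = 3201 > bound (violated).

Step 1: Compute V_q(n, t) = Σ_{j=0}^1 C(n, j) (q−1)^j.
  j = 0: C(7,0)·(4)^0 = 1·1 = 1.
  j = 1: C(7,1)·(4)^1 = 7·4 = 28.
  V_q(n, t) = 1 + 28 = 29.
Step 2: q^n = 5^7 = 78125.
Step 3: Hamming bound ⌊q^n / V_q(n,t)⌋ = ⌊78125/29⌋ = 2693.
Step 4: Compare |C| = 3201 to 2693: violated.
The claimed |C| lies above the Hamming bound, so no 5-ary code of length 7 with d ≥ 3 can have 3201 codewords.


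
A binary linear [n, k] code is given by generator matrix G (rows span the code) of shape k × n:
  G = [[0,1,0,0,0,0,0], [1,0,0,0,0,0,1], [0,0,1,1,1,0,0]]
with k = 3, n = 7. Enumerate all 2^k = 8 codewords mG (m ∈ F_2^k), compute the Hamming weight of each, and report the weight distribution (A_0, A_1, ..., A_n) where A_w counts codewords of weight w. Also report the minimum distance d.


Weight distribution: A_0 = 1, A_1 = 1, A_2 = 1, A_3 = 2, A_4 = 1, A_5 = 1, A_6 = 1. Minimum distance d = 1.

Enumerate all 2^3 = 8 messages m ∈ F_2^3.
For each, compute codeword c = mG in F_2^7, then tally its weight.
  m = 000 → c = 0000000, weight = 0.
  m = 100 → c = 0100000, weight = 1.
  m = 010 → c = 1000001, weight = 2.
  m = 110 → c = 1100001, weight = 3.
  m = 001 → c = 0011100, weight = 3.
  m = 101 → c = 0111100, weight = 4.
  m = 011 → c = 1011101, weight = 5.
  m = 111 → c = 1111101, weight = 6.
Tally weights:
  weight 0: 1 codewords.
  weight 1: 1 codewords.
  weight 2: 1 codewords.
  weight 3: 2 codewords.
  weight 4: 1 codewords.
  weight 5: 1 codewords.
  weight 6: 1 codewords.
Minimum distance d = smallest w > 0 with A_w > 0 = 1.
Sanity: Σ A_w = 8 = 2^3 = 8 ✓.


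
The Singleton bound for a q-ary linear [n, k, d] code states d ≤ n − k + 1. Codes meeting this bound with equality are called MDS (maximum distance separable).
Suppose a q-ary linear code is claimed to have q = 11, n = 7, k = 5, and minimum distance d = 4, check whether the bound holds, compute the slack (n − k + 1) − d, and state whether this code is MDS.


Singleton RHS = n − k + 1 = 3, slack = -1, bound violated (no such code; not MDS).

Singleton bound: d ≤ n − k + 1.
Here n = 7, k = 5, so n − k + 1 = 3.
Given d = 4, check d ≤ 3: NO.
Slack = (n − k + 1) − d = -1.
The slack is negative: d = 4 exceeds n − k + 1 = 3 by 1, so the Singleton bound is violated and no linear [7, 5, 4]_11 code can exist. In particular it is not MDS (MDS requires d = n − k + 1 exactly).
Description: the claimed parameters are [7, 5, 4]_11; such a code would be impossible (violates the Singleton bound).


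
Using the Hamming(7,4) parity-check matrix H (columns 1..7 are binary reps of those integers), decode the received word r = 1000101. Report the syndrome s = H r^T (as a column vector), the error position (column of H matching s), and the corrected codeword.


s = (0, 1, 1)^T, error position = 3, corrected codeword c = 1010101

Compute s = H r^T mod 2 one row at a time:
  s_1 = 0 + 1 + 0 + 1 = 2 ≡ 0 (mod 2).
  s_2 = 0 + 0 + 0 + 1 = 1 ≡ 1 (mod 2).
  s_3 = 1 + 0 + 1 + 1 = 3 ≡ 1 (mod 2).
s = (0, 1, 1)^T — this equals column 3 of H (binary 011), so error is at position 3.
Correct: flip bit 3 of r = 1000101 to get c = 1010101.


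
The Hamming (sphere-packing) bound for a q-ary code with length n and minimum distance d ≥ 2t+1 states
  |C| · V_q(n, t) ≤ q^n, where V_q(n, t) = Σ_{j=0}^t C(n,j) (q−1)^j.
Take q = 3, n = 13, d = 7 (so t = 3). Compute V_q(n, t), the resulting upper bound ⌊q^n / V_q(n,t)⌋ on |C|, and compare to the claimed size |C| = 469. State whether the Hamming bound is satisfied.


V_q(n, t) = 2627, q^n = 1594323, Hamming bound = 606, |C| = 469 ≤ bound (satisfied).

Step 1: Compute V_q(n, t) = Σ_{j=0}^3 C(n, j) (q−1)^j.
  j = 0: C(13,0)·(2)^0 = 1·1 = 1.
  j = 1: C(13,1)·(2)^1 = 13·2 = 26.
  j = 2: C(13,2)·(2)^2 = 78·4 = 312.
  j = 3: C(13,3)·(2)^3 = 286·8 = 2288.
  V_q(n, t) = 1 + 26 + 312 + 2288 = 2627.
Step 2: q^n = 3^13 = 1594323.
Step 3: Hamming bound ⌊q^n / V_q(n,t)⌋ = ⌊1594323/2627⌋ = 606.
Step 4: Compare |C| = 469 to 606: satisfied.
The claimed |C| lies below the Hamming bound.


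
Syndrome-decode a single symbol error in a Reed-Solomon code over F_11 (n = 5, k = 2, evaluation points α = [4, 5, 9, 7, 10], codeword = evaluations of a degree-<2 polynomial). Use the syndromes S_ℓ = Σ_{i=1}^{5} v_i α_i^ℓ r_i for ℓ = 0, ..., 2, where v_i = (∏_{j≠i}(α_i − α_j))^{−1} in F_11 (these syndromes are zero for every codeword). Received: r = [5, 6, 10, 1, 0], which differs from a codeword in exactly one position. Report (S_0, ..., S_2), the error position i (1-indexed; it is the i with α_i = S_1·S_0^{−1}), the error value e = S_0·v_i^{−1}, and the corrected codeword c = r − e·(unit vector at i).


S = (5, 2, 3), error at position 4, error magnitude e = 4, c = [5, 6, 10, 8, 0].

Step 1: column multipliers v_i = (∏_{j≠i}(α_i − α_j))^{−1} mod 11.
  i = 1 (α = 4): (4−5)(4−9)(4−7)(4−10) = (−1)·(−5)·(−3)·(−6) = 90 ≡ 2, so v_1 = 2^{−1} = 6 (mod 11).
  i = 2 (α = 5): (5−4)(5−9)(5−7)(5−10) = 1·(−4)·(−2)·(−5) = −40 ≡ 4, so v_2 = 4^{−1} = 3 (mod 11).
  i = 3 (α = 9): (9−4)(9−5)(9−7)(9−10) = 5·4·2·(−1) = −40 ≡ 4, so v_3 = 4^{−1} = 3 (mod 11).
  i = 4 (α = 7): (7−4)(7−5)(7−9)(7−10) = 3·2·(−2)·(−3) = 36 ≡ 3, so v_4 = 3^{−1} = 4 (mod 11).
  i = 5 (α = 10): (10−4)(10−5)(10−9)(10−7) = 6·5·1·3 = 90 ≡ 2, so v_5 = 2^{−1} = 6 (mod 11).
  v = [6, 3, 3, 4, 6].
Step 2: syndromes of r = [5, 6, 10, 1, 0] (all sums mod 11).
  S_0 = Σ v_i r_i = 6·5 + 3·6 + 3·10 + 4·1 + 6·0 = 82 ≡ 5.
  S_1 = Σ v_i α_i r_i = 6·4·5 + 3·5·6 + 3·9·10 + 4·7·1 + 6·10·0 = 508 ≡ 2.
  α_i^2 mod 11 = [5, 3, 4, 5, 1].
  S_2 = Σ v_i α_i^2 r_i = 6·5·5 + 3·3·6 + 3·4·10 + 4·5·1 + 6·1·0 = 344 ≡ 3.
  S = (5, 2, 3) ≠ 0, so r is not a codeword (an error is present).
Step 3: locate the error. For a single error e at position i, S_ℓ = v_i·e·α_i^ℓ, so α_err = S_1/S_0.
  S_0^{−1} = 5^{−1} = 9 (mod 11), so α_err = 2·9 = 18 ≡ 7 = α_4. Error position i = 4.
  Consistency check: S_2/S_1 = 3·6 = 18 ≡ 7 = α_err ✓ (single-error assumption holds).
Step 4: error magnitude e = S_0/v_4 = S_0·∏_{j≠4}(α_4 − α_j) = 5·3 = 15 ≡ 4 (mod 11).
Step 5: correct position 4: c_4 = r_4 − e = 1 − 4 ≡ 8 (mod 11). Hence c = [5, 6, 10, 8, 0].
  Check: interpolating c through the α_i gives m(x) = 1 + 1·x (degree < 2) with m(α_i) = c_i for every i, so c is indeed a codeword.


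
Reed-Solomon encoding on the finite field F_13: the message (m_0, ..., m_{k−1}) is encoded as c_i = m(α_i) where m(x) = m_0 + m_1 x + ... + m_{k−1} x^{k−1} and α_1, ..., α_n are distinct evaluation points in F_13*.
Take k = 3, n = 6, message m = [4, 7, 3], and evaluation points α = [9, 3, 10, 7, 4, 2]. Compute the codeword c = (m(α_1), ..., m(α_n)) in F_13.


c = [11, 0, 10, 5, 2, 4]

Message polynomial: m(x) = 4 + 7·x + 3·x^2 (mod 13).
For each evaluation point α_i, compute m(α_i) mod 13:
  α_1 = 9: Horner steps 3 → 8 → 11, so m(9) = 11.
  α_2 = 3: Horner steps 3 → 3 → 0, so m(3) = 0.
  α_3 = 10: Horner steps 3 → 11 → 10, so m(10) = 10.
  α_4 = 7: Horner steps 3 → 2 → 5, so m(7) = 5.
  α_5 = 4: Horner steps 3 → 6 → 2, so m(4) = 2.
  α_6 = 2: Horner steps 3 → 0 → 4, so m(2) = 4.
Codeword c = [11, 0, 10, 5, 2, 4] ∈ F_13^6.


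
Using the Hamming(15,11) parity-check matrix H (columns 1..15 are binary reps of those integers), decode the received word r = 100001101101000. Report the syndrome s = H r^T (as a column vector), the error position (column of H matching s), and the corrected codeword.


s = (1, 1, 1, 1)^T, error position = 15, corrected codeword c = 100001101101001

Compute s = H r^T mod 2 one row at a time:
  s_1 = 0 + 1 + 1 + 0 + 1 + 0 + 0 + 0 = 3 ≡ 1 (mod 2).
  s_2 = 0 + 0 + 1 + 1 + 1 + 0 + 0 + 0 = 3 ≡ 1 (mod 2).
  s_3 = 0 + 0 + 1 + 1 + 1 + 0 + 0 + 0 = 3 ≡ 1 (mod 2).
  s_4 = 1 + 0 + 0 + 1 + 1 + 0 + 0 + 0 = 3 ≡ 1 (mod 2).
s = (1, 1, 1, 1)^T — this equals column 15 of H (binary 1111), so error is at position 15.
Correct: flip bit 15 of r = 100001101101000 to get c = 100001101101001.


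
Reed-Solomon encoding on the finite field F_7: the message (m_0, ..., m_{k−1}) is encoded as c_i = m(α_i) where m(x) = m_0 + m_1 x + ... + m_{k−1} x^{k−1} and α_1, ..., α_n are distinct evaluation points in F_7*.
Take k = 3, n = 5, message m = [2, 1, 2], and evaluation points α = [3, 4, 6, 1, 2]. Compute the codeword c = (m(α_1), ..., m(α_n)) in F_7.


c = [2, 3, 3, 5, 5]

Message polynomial: m(x) = 2 + 1·x + 2·x^2 (mod 7).
For each evaluation point α_i, compute m(α_i) mod 7:
  α_1 = 3: Horner steps 2 → 0 → 2, so m(3) = 2.
  α_2 = 4: Horner steps 2 → 2 → 3, so m(4) = 3.
  α_3 = 6: Horner steps 2 → 6 → 3, so m(6) = 3.
  α_4 = 1: Horner steps 2 → 3 → 5, so m(1) = 5.
  α_5 = 2: Horner steps 2 → 5 → 5, so m(2) = 5.
Codeword c = [2, 3, 3, 5, 5] ∈ F_7^5.


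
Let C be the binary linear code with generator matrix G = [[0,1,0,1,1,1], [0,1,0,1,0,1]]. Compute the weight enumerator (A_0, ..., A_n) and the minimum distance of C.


Weight distribution: A_0 = 1, A_1 = 1, A_3 = 1, A_4 = 1. Minimum distance d = 1.

Enumerate all 2^2 = 4 messages m ∈ F_2^2.
For each, compute codeword c = mG in F_2^6, then tally its weight.
  m = 00 → c = 000000, weight = 0.
  m = 10 → c = 010111, weight = 4.
  m = 01 → c = 010101, weight = 3.
  m = 11 → c = 000010, weight = 1.
Tally weights:
  weight 0: 1 codewords.
  weight 1: 1 codewords.
  weight 3: 1 codewords.
  weight 4: 1 codewords.
Minimum distance d = smallest w > 0 with A_w > 0 = 1.
Sanity: Σ A_w = 4 = 2^2 = 4 ✓.


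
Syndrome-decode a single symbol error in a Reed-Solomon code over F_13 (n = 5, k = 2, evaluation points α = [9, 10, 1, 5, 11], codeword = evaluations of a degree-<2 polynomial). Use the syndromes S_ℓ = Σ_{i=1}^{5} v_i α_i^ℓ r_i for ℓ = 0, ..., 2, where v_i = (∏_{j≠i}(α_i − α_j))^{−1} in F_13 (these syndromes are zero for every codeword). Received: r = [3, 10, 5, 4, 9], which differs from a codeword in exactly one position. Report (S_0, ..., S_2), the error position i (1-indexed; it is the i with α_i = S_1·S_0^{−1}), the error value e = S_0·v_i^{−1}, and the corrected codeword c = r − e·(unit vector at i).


S = (8, 2, 7), error at position 2, error magnitude e = 4, c = [3, 6, 5, 4, 9].

Step 1: column multipliers v_i = (∏_{j≠i}(α_i − α_j))^{−1} mod 13.
  i = 1 (α = 9): (9−10)(9−1)(9−5)(9−11) = (−1)·8·4·(−2) = 64 ≡ 12, so v_1 = 12^{−1} = 12 (mod 13).
  i = 2 (α = 10): (10−9)(10−1)(10−5)(10−11) = 1·9·5·(−1) = −45 ≡ 7, so v_2 = 7^{−1} = 2 (mod 13).
  i = 3 (α = 1): (1−9)(1−10)(1−5)(1−11) = (−8)·(−9)·(−4)·(−10) = 2880 ≡ 7, so v_3 = 7^{−1} = 2 (mod 13).
  i = 4 (α = 5): (5−9)(5−10)(5−1)(5−11) = (−4)·(−5)·4·(−6) = −480 ≡ 1, so v_4 = 1^{−1} = 1 (mod 13).
  i = 5 (α = 11): (11−9)(11−10)(11−1)(11−5) = 2·1·10·6 = 120 ≡ 3, so v_5 = 3^{−1} = 9 (mod 13).
  v = [12, 2, 2, 1, 9].
Step 2: syndromes of r = [3, 10, 5, 4, 9] (all sums mod 13).
  S_0 = Σ v_i r_i = 12·3 + 2·10 + 2·5 + 1·4 + 9·9 = 151 ≡ 8.
  S_1 = Σ v_i α_i r_i = 12·9·3 + 2·10·10 + 2·1·5 + 1·5·4 + 9·11·9 = 1445 ≡ 2.
  α_i^2 mod 13 = [3, 9, 1, 12, 4].
  S_2 = Σ v_i α_i^2 r_i = 12·3·3 + 2·9·10 + 2·1·5 + 1·12·4 + 9·4·9 = 670 ≡ 7.
  S = (8, 2, 7) ≠ 0, so r is not a codeword (an error is present).
Step 3: locate the error. For a single error e at position i, S_ℓ = v_i·e·α_i^ℓ, so α_err = S_1/S_0.
  S_0^{−1} = 8^{−1} = 5 (mod 13), so α_err = 2·5 = 10 ≡ 10 = α_2. Error position i = 2.
  Consistency check: S_2/S_1 = 7·7 = 49 ≡ 10 = α_err ✓ (single-error assumption holds).
Step 4: error magnitude e = S_0/v_2 = S_0·∏_{j≠2}(α_2 − α_j) = 8·7 = 56 ≡ 4 (mod 13).
Step 5: correct position 2: c_2 = r_2 − e = 10 − 4 ≡ 6 (mod 13). Hence c = [3, 6, 5, 4, 9].
  Check: interpolating c through the α_i gives m(x) = 2 + 3·x (degree < 2) with m(α_i) = c_i for every i, so c is indeed a codeword.


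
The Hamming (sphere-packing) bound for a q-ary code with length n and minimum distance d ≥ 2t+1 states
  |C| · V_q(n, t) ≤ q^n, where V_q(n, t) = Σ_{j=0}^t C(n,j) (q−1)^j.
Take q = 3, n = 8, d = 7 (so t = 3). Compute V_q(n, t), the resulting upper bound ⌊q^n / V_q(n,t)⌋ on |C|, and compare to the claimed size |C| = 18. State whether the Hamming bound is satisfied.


V_q(n, t) = 577, q^n = 6561, Hamming bound = 11, |C| = 18 > bound (violated).

Step 1: Compute V_q(n, t) = Σ_{j=0}^3 C(n, j) (q−1)^j.
  j = 0: C(8,0)·(2)^0 = 1·1 = 1.
  j = 1: C(8,1)·(2)^1 = 8·2 = 16.
  j = 2: C(8,2)·(2)^2 = 28·4 = 112.
  j = 3: C(8,3)·(2)^3 = 56·8 = 448.
  V_q(n, t) = 1 + 16 + 112 + 448 = 577.
Step 2: q^n = 3^8 = 6561.
Step 3: Hamming bound ⌊q^n / V_q(n,t)⌋ = ⌊6561/577⌋ = 11.
Step 4: Compare |C| = 18 to 11: violated.
The claimed |C| lies above the Hamming bound, so no 3-ary code of length 8 with d ≥ 7 can have 18 codewords.


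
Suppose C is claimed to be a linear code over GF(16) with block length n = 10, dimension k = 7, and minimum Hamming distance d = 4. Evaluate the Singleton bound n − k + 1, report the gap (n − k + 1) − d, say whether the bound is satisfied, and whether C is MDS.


Singleton RHS = n − k + 1 = 4, slack = 0, bound satisfied, MDS.

Singleton bound: d ≤ n − k + 1.
Here n = 10, k = 7, so n − k + 1 = 4.
Given d = 4, check d ≤ 4: YES.
Slack = (n − k + 1) − d = 0.
The code is MDS (slack = 0).
Description: the claimed parameters are [10, 7, 4]_16; such a code would be MDS (meets Singleton bound).
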